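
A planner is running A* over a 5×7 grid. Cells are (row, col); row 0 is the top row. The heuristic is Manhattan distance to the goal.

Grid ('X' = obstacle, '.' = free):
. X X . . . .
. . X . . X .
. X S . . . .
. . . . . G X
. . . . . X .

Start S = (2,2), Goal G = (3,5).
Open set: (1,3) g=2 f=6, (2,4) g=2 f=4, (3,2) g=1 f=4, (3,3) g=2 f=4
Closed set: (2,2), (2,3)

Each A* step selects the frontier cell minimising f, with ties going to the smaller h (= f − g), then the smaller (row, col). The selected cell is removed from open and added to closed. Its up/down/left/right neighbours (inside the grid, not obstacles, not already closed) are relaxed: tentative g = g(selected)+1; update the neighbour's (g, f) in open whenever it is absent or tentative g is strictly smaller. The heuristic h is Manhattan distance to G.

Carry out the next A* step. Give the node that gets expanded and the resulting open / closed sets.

step 1: expand (2,4) (f=4, h=2) → closed; open now [(1,3) g=2 f=6, (1,4) g=3 f=6, (2,5) g=3 f=4, (3,2) g=1 f=4, (3,3) g=2 f=4, (3,4) g=3 f=4]

expanded=(2,4); open=[(1,3) g=2 f=6, (1,4) g=3 f=6, (2,5) g=3 f=4, (3,2) g=1 f=4, (3,3) g=2 f=4, (3,4) g=3 f=4]; closed=[(2,2), (2,3), (2,4)]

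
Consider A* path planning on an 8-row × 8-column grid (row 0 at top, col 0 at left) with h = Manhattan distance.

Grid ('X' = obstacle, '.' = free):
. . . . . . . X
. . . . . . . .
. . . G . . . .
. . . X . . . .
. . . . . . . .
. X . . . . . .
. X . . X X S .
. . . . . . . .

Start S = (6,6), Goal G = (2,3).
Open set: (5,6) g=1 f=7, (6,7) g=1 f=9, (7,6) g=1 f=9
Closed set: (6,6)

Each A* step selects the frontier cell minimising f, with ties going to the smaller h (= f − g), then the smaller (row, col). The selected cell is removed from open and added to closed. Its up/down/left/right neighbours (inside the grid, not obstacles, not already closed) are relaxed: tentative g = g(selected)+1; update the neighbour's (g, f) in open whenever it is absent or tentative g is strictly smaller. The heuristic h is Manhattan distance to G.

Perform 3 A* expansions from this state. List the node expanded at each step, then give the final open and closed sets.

order=[(5,6) → (4,6) → (3,6)]; open=[(2,6) g=4 f=7, (3,5) g=4 f=7, (3,7) g=4 f=9, (4,5) g=3 f=7, (4,7) g=3 f=9, (5,5) g=2 f=7, (5,7) g=2 f=9, (6,7) g=1 f=9, (7,6) g=1 f=9]; closed=[(3,6), (4,6), (5,6), (6,6)]

step 1: expand (5,6) (f=7, h=6) → closed; open now [(4,6) g=2 f=7, (5,5) g=2 f=7, (5,7) g=2 f=9, (6,7) g=1 f=9, (7,6) g=1 f=9]
step 2: expand (4,6) (f=7, h=5) → closed; open now [(3,6) g=3 f=7, (4,5) g=3 f=7, (4,7) g=3 f=9, (5,5) g=2 f=7, (5,7) g=2 f=9, (6,7) g=1 f=9, (7,6) g=1 f=9]
step 3: expand (3,6) (f=7, h=4) → closed; open now [(2,6) g=4 f=7, (3,5) g=4 f=7, (3,7) g=4 f=9, (4,5) g=3 f=7, (4,7) g=3 f=9, (5,5) g=2 f=7, (5,7) g=2 f=9, (6,7) g=1 f=9, (7,6) g=1 f=9]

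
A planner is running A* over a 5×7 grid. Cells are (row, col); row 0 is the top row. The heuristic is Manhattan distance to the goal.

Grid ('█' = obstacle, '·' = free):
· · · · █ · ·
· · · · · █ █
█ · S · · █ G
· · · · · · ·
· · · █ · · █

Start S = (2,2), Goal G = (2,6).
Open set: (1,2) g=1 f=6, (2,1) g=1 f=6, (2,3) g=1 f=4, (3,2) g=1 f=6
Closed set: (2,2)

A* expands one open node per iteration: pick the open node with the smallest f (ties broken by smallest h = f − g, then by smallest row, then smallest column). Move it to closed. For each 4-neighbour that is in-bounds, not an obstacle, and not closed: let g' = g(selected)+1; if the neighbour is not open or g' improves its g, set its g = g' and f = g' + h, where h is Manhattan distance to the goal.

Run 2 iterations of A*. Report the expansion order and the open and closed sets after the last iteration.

step 1: expand (2,3) (f=4, h=3) → closed; open now [(1,2) g=1 f=6, (1,3) g=2 f=6, (2,1) g=1 f=6, (2,4) g=2 f=4, (3,2) g=1 f=6, (3,3) g=2 f=6]
step 2: expand (2,4) (f=4, h=2) → closed; open now [(1,2) g=1 f=6, (1,3) g=2 f=6, (1,4) g=3 f=6, (2,1) g=1 f=6, (3,2) g=1 f=6, (3,3) g=2 f=6, (3,4) g=3 f=6]

order=[(2,3) → (2,4)]; open=[(1,2) g=1 f=6, (1,3) g=2 f=6, (1,4) g=3 f=6, (2,1) g=1 f=6, (3,2) g=1 f=6, (3,3) g=2 f=6, (3,4) g=3 f=6]; closed=[(2,2), (2,3), (2,4)]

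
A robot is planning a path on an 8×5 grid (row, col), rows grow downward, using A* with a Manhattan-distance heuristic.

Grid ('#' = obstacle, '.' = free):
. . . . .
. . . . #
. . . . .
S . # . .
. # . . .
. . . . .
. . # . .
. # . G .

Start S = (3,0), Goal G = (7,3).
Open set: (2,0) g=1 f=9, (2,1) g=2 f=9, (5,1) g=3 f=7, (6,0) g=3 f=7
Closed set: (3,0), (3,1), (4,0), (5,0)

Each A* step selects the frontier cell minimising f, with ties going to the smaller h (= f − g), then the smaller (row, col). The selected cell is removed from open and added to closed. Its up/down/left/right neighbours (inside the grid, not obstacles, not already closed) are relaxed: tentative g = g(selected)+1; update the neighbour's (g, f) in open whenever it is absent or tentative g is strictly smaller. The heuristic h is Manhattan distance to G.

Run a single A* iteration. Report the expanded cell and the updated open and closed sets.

step 1: expand (5,1) (f=7, h=4) → closed; open now [(2,0) g=1 f=9, (2,1) g=2 f=9, (5,2) g=4 f=7, (6,0) g=3 f=7, (6,1) g=4 f=7]

expanded=(5,1); open=[(2,0) g=1 f=9, (2,1) g=2 f=9, (5,2) g=4 f=7, (6,0) g=3 f=7, (6,1) g=4 f=7]; closed=[(3,0), (3,1), (4,0), (5,0), (5,1)]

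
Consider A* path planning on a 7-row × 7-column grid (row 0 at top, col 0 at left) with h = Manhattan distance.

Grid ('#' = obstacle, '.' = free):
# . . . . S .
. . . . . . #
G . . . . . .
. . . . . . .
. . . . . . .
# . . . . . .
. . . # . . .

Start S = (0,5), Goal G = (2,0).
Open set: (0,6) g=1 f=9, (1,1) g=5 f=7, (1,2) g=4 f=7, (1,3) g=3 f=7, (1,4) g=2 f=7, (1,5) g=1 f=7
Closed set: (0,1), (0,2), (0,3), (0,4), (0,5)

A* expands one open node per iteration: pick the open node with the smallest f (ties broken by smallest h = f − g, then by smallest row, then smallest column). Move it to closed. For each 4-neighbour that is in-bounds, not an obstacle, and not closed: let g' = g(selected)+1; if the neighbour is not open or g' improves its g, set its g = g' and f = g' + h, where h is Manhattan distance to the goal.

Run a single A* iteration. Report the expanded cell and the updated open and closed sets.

step 1: expand (1,1) (f=7, h=2) → closed; open now [(0,6) g=1 f=9, (1,0) g=6 f=7, (1,2) g=4 f=7, (1,3) g=3 f=7, (1,4) g=2 f=7, (1,5) g=1 f=7, (2,1) g=6 f=7]

expanded=(1,1); open=[(0,6) g=1 f=9, (1,0) g=6 f=7, (1,2) g=4 f=7, (1,3) g=3 f=7, (1,4) g=2 f=7, (1,5) g=1 f=7, (2,1) g=6 f=7]; closed=[(0,1), (0,2), (0,3), (0,4), (0,5), (1,1)]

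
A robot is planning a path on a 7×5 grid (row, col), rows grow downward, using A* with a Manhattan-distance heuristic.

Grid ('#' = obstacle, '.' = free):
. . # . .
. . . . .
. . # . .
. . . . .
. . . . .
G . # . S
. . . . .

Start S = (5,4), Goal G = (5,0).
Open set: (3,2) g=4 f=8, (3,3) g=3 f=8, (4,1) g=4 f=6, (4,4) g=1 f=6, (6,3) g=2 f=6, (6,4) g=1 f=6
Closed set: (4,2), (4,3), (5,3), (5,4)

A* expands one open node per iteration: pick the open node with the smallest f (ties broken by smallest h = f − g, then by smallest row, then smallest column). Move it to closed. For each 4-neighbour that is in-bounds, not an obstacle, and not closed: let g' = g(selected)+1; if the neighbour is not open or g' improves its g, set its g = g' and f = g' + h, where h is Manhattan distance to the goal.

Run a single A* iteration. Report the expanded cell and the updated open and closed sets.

step 1: expand (4,1) (f=6, h=2) → closed; open now [(3,1) g=5 f=8, (3,2) g=4 f=8, (3,3) g=3 f=8, (4,0) g=5 f=6, (4,4) g=1 f=6, (5,1) g=5 f=6, (6,3) g=2 f=6, (6,4) g=1 f=6]

expanded=(4,1); open=[(3,1) g=5 f=8, (3,2) g=4 f=8, (3,3) g=3 f=8, (4,0) g=5 f=6, (4,4) g=1 f=6, (5,1) g=5 f=6, (6,3) g=2 f=6, (6,4) g=1 f=6]; closed=[(4,1), (4,2), (4,3), (5,3), (5,4)]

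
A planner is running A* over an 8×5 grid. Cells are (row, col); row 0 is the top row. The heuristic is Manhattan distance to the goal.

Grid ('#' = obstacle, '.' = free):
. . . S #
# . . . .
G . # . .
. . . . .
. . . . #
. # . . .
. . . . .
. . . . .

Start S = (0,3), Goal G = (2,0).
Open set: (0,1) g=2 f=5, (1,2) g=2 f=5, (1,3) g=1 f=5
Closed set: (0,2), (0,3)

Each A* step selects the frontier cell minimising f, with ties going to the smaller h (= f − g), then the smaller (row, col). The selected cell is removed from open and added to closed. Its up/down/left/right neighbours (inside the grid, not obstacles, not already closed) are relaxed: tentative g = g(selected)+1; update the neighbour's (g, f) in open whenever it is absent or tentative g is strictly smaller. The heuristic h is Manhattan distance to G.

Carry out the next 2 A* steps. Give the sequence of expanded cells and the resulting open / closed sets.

order=[(0,1) → (0,0)]; open=[(1,1) g=3 f=5, (1,2) g=2 f=5, (1,3) g=1 f=5]; closed=[(0,0), (0,1), (0,2), (0,3)]

step 1: expand (0,1) (f=5, h=3) → closed; open now [(0,0) g=3 f=5, (1,1) g=3 f=5, (1,2) g=2 f=5, (1,3) g=1 f=5]
step 2: expand (0,0) (f=5, h=2) → closed; open now [(1,1) g=3 f=5, (1,2) g=2 f=5, (1,3) g=1 f=5]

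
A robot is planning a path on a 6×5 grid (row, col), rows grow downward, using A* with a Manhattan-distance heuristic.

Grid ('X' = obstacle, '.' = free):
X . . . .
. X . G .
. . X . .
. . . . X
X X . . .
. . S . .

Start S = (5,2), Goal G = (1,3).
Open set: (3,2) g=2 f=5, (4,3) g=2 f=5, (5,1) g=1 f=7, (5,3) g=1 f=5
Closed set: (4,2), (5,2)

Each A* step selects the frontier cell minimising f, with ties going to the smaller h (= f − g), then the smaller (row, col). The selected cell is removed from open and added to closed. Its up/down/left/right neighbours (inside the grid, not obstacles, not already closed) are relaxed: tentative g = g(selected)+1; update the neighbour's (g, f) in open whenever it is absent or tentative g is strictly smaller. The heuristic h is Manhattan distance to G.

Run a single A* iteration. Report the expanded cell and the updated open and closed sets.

step 1: expand (3,2) (f=5, h=3) → closed; open now [(3,1) g=3 f=7, (3,3) g=3 f=5, (4,3) g=2 f=5, (5,1) g=1 f=7, (5,3) g=1 f=5]

expanded=(3,2); open=[(3,1) g=3 f=7, (3,3) g=3 f=5, (4,3) g=2 f=5, (5,1) g=1 f=7, (5,3) g=1 f=5]; closed=[(3,2), (4,2), (5,2)]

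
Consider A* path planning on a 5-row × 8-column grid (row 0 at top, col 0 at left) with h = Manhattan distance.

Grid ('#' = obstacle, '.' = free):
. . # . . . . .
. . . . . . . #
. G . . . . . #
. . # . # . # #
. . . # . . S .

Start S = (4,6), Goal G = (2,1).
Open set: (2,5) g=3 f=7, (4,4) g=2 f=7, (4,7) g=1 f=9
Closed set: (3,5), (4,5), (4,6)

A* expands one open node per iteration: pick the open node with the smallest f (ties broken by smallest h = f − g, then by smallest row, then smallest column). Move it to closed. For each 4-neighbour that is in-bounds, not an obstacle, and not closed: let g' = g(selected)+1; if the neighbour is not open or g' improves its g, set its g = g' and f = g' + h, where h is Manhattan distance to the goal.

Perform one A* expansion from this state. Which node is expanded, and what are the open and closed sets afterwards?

step 1: expand (2,5) (f=7, h=4) → closed; open now [(1,5) g=4 f=9, (2,4) g=4 f=7, (2,6) g=4 f=9, (4,4) g=2 f=7, (4,7) g=1 f=9]

expanded=(2,5); open=[(1,5) g=4 f=9, (2,4) g=4 f=7, (2,6) g=4 f=9, (4,4) g=2 f=7, (4,7) g=1 f=9]; closed=[(2,5), (3,5), (4,5), (4,6)]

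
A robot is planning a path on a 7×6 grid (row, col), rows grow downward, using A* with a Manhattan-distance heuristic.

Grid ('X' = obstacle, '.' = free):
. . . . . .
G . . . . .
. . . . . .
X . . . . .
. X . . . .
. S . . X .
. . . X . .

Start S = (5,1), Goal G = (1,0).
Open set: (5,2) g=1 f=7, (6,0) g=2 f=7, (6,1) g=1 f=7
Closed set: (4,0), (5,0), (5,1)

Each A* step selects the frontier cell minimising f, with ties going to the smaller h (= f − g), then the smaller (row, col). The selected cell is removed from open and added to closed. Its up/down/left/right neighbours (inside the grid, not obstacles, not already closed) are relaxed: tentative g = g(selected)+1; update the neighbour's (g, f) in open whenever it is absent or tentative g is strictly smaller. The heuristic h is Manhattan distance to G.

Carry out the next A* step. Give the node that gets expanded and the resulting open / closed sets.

expanded=(6,0); open=[(5,2) g=1 f=7, (6,1) g=1 f=7]; closed=[(4,0), (5,0), (5,1), (6,0)]

step 1: expand (6,0) (f=7, h=5) → closed; open now [(5,2) g=1 f=7, (6,1) g=1 f=7]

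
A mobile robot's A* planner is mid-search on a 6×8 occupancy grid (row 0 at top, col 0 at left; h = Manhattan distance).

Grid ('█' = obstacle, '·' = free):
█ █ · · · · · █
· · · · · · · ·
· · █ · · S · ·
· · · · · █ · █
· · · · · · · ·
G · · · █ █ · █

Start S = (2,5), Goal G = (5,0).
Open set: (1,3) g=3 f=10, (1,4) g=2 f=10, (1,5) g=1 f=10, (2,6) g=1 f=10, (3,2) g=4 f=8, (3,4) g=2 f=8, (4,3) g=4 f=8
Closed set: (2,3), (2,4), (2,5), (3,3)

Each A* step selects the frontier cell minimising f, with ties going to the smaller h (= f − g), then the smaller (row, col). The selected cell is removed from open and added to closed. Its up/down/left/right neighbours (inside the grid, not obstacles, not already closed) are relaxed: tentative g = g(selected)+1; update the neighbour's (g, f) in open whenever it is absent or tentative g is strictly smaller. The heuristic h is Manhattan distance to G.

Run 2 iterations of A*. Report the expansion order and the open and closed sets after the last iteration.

step 1: expand (3,2) (f=8, h=4) → closed; open now [(1,3) g=3 f=10, (1,4) g=2 f=10, (1,5) g=1 f=10, (2,6) g=1 f=10, (3,1) g=5 f=8, (3,4) g=2 f=8, (4,2) g=5 f=8, (4,3) g=4 f=8]
step 2: expand (3,1) (f=8, h=3) → closed; open now [(1,3) g=3 f=10, (1,4) g=2 f=10, (1,5) g=1 f=10, (2,1) g=6 f=10, (2,6) g=1 f=10, (3,0) g=6 f=8, (3,4) g=2 f=8, (4,1) g=6 f=8, (4,2) g=5 f=8, (4,3) g=4 f=8]

order=[(3,2) → (3,1)]; open=[(1,3) g=3 f=10, (1,4) g=2 f=10, (1,5) g=1 f=10, (2,1) g=6 f=10, (2,6) g=1 f=10, (3,0) g=6 f=8, (3,4) g=2 f=8, (4,1) g=6 f=8, (4,2) g=5 f=8, (4,3) g=4 f=8]; closed=[(2,3), (2,4), (2,5), (3,1), (3,2), (3,3)]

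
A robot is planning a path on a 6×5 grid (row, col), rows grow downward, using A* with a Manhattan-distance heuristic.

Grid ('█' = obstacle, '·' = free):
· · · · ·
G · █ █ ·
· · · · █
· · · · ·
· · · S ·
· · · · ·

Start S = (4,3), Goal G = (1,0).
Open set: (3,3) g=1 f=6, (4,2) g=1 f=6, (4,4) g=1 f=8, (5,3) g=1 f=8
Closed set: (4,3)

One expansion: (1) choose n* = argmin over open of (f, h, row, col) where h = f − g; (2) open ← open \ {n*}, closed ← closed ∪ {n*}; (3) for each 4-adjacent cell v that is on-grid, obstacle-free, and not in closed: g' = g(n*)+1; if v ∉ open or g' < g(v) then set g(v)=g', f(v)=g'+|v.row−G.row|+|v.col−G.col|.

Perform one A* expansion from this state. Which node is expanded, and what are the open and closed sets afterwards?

expanded=(3,3); open=[(2,3) g=2 f=6, (3,2) g=2 f=6, (3,4) g=2 f=8, (4,2) g=1 f=6, (4,4) g=1 f=8, (5,3) g=1 f=8]; closed=[(3,3), (4,3)]

step 1: expand (3,3) (f=6, h=5) → closed; open now [(2,3) g=2 f=6, (3,2) g=2 f=6, (3,4) g=2 f=8, (4,2) g=1 f=6, (4,4) g=1 f=8, (5,3) g=1 f=8]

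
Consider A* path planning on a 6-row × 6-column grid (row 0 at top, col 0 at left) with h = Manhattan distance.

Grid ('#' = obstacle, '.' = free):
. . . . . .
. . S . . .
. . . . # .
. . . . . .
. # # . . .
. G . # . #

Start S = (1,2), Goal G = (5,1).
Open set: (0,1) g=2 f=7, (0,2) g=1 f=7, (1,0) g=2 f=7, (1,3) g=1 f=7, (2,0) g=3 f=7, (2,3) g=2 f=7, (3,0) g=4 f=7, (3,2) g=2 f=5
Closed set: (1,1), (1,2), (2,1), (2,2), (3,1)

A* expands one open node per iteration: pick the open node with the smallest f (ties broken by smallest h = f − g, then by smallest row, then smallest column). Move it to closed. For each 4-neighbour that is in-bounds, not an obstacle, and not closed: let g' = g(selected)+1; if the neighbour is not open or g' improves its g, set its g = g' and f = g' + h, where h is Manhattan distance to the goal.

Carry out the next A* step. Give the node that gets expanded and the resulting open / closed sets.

expanded=(3,2); open=[(0,1) g=2 f=7, (0,2) g=1 f=7, (1,0) g=2 f=7, (1,3) g=1 f=7, (2,0) g=3 f=7, (2,3) g=2 f=7, (3,0) g=4 f=7, (3,3) g=3 f=7]; closed=[(1,1), (1,2), (2,1), (2,2), (3,1), (3,2)]

step 1: expand (3,2) (f=5, h=3) → closed; open now [(0,1) g=2 f=7, (0,2) g=1 f=7, (1,0) g=2 f=7, (1,3) g=1 f=7, (2,0) g=3 f=7, (2,3) g=2 f=7, (3,0) g=4 f=7, (3,3) g=3 f=7]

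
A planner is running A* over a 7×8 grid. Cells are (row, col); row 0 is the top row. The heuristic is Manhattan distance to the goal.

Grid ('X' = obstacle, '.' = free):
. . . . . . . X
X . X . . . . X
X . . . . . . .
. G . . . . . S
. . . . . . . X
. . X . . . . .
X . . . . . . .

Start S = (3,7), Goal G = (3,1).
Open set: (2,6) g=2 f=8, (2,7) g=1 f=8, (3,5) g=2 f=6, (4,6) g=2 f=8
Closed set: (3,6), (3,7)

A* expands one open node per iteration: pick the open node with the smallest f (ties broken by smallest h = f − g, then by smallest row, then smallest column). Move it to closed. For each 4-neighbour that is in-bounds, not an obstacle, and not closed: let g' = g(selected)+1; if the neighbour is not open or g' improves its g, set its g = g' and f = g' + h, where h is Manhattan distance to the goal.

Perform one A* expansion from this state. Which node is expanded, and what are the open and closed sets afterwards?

expanded=(3,5); open=[(2,5) g=3 f=8, (2,6) g=2 f=8, (2,7) g=1 f=8, (3,4) g=3 f=6, (4,5) g=3 f=8, (4,6) g=2 f=8]; closed=[(3,5), (3,6), (3,7)]

step 1: expand (3,5) (f=6, h=4) → closed; open now [(2,5) g=3 f=8, (2,6) g=2 f=8, (2,7) g=1 f=8, (3,4) g=3 f=6, (4,5) g=3 f=8, (4,6) g=2 f=8]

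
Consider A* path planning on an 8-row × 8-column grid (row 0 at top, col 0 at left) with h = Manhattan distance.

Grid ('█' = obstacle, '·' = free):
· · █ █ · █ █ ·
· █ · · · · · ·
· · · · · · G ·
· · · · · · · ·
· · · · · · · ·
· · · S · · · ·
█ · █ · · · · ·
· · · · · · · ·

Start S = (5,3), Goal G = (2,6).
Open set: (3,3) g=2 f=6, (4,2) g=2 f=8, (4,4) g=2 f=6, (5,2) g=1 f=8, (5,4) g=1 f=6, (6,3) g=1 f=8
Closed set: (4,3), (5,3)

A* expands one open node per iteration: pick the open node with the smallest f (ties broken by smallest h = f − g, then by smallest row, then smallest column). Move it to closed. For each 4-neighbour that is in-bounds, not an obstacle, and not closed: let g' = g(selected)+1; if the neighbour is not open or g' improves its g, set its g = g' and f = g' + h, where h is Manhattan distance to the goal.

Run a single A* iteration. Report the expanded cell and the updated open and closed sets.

step 1: expand (3,3) (f=6, h=4) → closed; open now [(2,3) g=3 f=6, (3,2) g=3 f=8, (3,4) g=3 f=6, (4,2) g=2 f=8, (4,4) g=2 f=6, (5,2) g=1 f=8, (5,4) g=1 f=6, (6,3) g=1 f=8]

expanded=(3,3); open=[(2,3) g=3 f=6, (3,2) g=3 f=8, (3,4) g=3 f=6, (4,2) g=2 f=8, (4,4) g=2 f=6, (5,2) g=1 f=8, (5,4) g=1 f=6, (6,3) g=1 f=8]; closed=[(3,3), (4,3), (5,3)]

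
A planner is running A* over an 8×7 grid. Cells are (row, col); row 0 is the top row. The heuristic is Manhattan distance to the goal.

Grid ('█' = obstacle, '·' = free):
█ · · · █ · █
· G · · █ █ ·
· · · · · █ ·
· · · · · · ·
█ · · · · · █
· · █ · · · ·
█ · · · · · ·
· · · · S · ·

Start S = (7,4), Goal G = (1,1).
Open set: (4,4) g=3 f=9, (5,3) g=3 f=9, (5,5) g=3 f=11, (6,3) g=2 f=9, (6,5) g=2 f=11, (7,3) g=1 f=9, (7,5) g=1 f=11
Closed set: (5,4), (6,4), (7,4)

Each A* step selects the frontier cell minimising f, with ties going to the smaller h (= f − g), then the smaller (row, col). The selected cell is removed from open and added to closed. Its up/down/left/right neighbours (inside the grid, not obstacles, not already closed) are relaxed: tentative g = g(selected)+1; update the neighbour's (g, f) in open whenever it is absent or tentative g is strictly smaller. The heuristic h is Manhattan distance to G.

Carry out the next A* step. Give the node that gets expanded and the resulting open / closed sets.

expanded=(4,4); open=[(3,4) g=4 f=9, (4,3) g=4 f=9, (4,5) g=4 f=11, (5,3) g=3 f=9, (5,5) g=3 f=11, (6,3) g=2 f=9, (6,5) g=2 f=11, (7,3) g=1 f=9, (7,5) g=1 f=11]; closed=[(4,4), (5,4), (6,4), (7,4)]

step 1: expand (4,4) (f=9, h=6) → closed; open now [(3,4) g=4 f=9, (4,3) g=4 f=9, (4,5) g=4 f=11, (5,3) g=3 f=9, (5,5) g=3 f=11, (6,3) g=2 f=9, (6,5) g=2 f=11, (7,3) g=1 f=9, (7,5) g=1 f=11]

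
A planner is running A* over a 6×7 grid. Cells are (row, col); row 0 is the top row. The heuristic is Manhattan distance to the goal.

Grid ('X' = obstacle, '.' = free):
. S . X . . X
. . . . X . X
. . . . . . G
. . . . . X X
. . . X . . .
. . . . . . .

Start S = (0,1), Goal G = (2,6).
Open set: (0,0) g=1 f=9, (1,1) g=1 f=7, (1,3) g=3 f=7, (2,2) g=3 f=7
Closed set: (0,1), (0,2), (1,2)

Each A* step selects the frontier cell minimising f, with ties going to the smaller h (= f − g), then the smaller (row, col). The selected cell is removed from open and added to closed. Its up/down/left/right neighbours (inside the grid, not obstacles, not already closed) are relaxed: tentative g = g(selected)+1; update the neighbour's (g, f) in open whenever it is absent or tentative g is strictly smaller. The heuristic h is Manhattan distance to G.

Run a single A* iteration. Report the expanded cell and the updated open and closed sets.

expanded=(1,3); open=[(0,0) g=1 f=9, (1,1) g=1 f=7, (2,2) g=3 f=7, (2,3) g=4 f=7]; closed=[(0,1), (0,2), (1,2), (1,3)]

step 1: expand (1,3) (f=7, h=4) → closed; open now [(0,0) g=1 f=9, (1,1) g=1 f=7, (2,2) g=3 f=7, (2,3) g=4 f=7]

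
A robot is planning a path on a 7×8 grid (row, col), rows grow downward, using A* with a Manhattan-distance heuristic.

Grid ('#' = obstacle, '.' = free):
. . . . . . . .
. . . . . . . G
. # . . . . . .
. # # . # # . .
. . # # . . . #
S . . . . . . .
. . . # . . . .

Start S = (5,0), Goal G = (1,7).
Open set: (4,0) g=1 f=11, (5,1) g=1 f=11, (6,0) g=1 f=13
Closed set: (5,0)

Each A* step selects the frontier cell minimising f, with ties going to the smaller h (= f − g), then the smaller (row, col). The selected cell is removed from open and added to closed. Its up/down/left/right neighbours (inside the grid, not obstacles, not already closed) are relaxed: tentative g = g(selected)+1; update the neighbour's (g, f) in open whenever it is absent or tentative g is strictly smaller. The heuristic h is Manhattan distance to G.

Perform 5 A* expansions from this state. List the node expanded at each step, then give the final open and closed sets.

step 1: expand (4,0) (f=11, h=10) → closed; open now [(3,0) g=2 f=11, (4,1) g=2 f=11, (5,1) g=1 f=11, (6,0) g=1 f=13]
step 2: expand (3,0) (f=11, h=9) → closed; open now [(2,0) g=3 f=11, (4,1) g=2 f=11, (5,1) g=1 f=11, (6,0) g=1 f=13]
step 3: expand (2,0) (f=11, h=8) → closed; open now [(1,0) g=4 f=11, (4,1) g=2 f=11, (5,1) g=1 f=11, (6,0) g=1 f=13]
step 4: expand (1,0) (f=11, h=7) → closed; open now [(0,0) g=5 f=13, (1,1) g=5 f=11, (4,1) g=2 f=11, (5,1) g=1 f=11, (6,0) g=1 f=13]
step 5: expand (1,1) (f=11, h=6) → closed; open now [(0,0) g=5 f=13, (0,1) g=6 f=13, (1,2) g=6 f=11, (4,1) g=2 f=11, (5,1) g=1 f=11, (6,0) g=1 f=13]

order=[(4,0) → (3,0) → (2,0) → (1,0) → (1,1)]; open=[(0,0) g=5 f=13, (0,1) g=6 f=13, (1,2) g=6 f=11, (4,1) g=2 f=11, (5,1) g=1 f=11, (6,0) g=1 f=13]; closed=[(1,0), (1,1), (2,0), (3,0), (4,0), (5,0)]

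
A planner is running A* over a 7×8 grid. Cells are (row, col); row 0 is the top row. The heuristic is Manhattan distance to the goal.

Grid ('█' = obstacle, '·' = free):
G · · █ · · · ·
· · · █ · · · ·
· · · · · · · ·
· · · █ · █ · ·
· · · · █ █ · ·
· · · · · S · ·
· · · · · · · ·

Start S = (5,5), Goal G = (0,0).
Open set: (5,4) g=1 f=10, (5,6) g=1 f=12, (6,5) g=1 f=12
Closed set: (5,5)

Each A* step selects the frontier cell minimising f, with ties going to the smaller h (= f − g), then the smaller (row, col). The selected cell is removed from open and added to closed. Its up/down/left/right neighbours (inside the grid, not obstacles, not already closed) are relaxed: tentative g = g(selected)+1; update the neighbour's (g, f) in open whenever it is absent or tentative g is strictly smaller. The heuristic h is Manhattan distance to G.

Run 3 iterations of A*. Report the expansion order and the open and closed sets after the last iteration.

order=[(5,4) → (5,3) → (4,3)]; open=[(4,2) g=4 f=10, (5,2) g=3 f=10, (5,6) g=1 f=12, (6,3) g=3 f=12, (6,4) g=2 f=12, (6,5) g=1 f=12]; closed=[(4,3), (5,3), (5,4), (5,5)]

step 1: expand (5,4) (f=10, h=9) → closed; open now [(5,3) g=2 f=10, (5,6) g=1 f=12, (6,4) g=2 f=12, (6,5) g=1 f=12]
step 2: expand (5,3) (f=10, h=8) → closed; open now [(4,3) g=3 f=10, (5,2) g=3 f=10, (5,6) g=1 f=12, (6,3) g=3 f=12, (6,4) g=2 f=12, (6,5) g=1 f=12]
step 3: expand (4,3) (f=10, h=7) → closed; open now [(4,2) g=4 f=10, (5,2) g=3 f=10, (5,6) g=1 f=12, (6,3) g=3 f=12, (6,4) g=2 f=12, (6,5) g=1 f=12]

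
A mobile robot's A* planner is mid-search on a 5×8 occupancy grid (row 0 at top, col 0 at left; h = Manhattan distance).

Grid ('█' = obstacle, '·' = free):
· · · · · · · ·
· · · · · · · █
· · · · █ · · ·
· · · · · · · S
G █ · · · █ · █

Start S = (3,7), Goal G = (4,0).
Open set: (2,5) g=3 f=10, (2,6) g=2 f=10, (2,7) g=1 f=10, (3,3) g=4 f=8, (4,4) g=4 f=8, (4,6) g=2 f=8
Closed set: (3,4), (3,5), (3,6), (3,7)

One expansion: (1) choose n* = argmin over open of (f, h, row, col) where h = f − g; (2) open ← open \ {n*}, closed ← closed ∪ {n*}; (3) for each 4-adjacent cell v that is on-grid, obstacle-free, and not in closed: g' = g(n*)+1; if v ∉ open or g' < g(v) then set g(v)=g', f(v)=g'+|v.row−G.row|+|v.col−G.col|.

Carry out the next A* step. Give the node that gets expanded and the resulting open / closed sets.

step 1: expand (3,3) (f=8, h=4) → closed; open now [(2,3) g=5 f=10, (2,5) g=3 f=10, (2,6) g=2 f=10, (2,7) g=1 f=10, (3,2) g=5 f=8, (4,3) g=5 f=8, (4,4) g=4 f=8, (4,6) g=2 f=8]

expanded=(3,3); open=[(2,3) g=5 f=10, (2,5) g=3 f=10, (2,6) g=2 f=10, (2,7) g=1 f=10, (3,2) g=5 f=8, (4,3) g=5 f=8, (4,4) g=4 f=8, (4,6) g=2 f=8]; closed=[(3,3), (3,4), (3,5), (3,6), (3,7)]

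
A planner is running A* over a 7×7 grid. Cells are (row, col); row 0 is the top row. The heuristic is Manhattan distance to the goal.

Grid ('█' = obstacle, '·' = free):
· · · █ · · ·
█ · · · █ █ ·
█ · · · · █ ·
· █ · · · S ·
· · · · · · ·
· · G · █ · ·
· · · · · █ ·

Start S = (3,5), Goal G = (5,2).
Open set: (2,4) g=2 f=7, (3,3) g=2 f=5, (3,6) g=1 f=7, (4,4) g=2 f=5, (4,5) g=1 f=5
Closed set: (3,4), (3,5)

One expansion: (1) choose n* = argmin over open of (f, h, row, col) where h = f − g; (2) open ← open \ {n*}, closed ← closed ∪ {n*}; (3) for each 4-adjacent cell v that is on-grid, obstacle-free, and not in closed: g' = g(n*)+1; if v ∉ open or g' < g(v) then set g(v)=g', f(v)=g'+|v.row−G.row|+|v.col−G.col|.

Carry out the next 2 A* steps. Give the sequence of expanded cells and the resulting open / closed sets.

step 1: expand (3,3) (f=5, h=3) → closed; open now [(2,3) g=3 f=7, (2,4) g=2 f=7, (3,2) g=3 f=5, (3,6) g=1 f=7, (4,3) g=3 f=5, (4,4) g=2 f=5, (4,5) g=1 f=5]
step 2: expand (3,2) (f=5, h=2) → closed; open now [(2,2) g=4 f=7, (2,3) g=3 f=7, (2,4) g=2 f=7, (3,6) g=1 f=7, (4,2) g=4 f=5, (4,3) g=3 f=5, (4,4) g=2 f=5, (4,5) g=1 f=5]

order=[(3,3) → (3,2)]; open=[(2,2) g=4 f=7, (2,3) g=3 f=7, (2,4) g=2 f=7, (3,6) g=1 f=7, (4,2) g=4 f=5, (4,3) g=3 f=5, (4,4) g=2 f=5, (4,5) g=1 f=5]; closed=[(3,2), (3,3), (3,4), (3,5)]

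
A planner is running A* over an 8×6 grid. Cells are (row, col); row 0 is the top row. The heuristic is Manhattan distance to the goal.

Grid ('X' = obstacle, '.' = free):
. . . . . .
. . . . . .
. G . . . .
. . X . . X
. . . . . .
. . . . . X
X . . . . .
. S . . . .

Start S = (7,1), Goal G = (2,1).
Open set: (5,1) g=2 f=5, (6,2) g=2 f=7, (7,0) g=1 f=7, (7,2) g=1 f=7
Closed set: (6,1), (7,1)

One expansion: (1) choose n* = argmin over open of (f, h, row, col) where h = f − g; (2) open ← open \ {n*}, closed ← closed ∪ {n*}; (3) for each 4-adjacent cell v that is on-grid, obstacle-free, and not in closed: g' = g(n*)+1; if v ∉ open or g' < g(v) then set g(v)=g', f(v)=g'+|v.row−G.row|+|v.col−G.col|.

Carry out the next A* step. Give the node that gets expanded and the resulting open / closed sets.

expanded=(5,1); open=[(4,1) g=3 f=5, (5,0) g=3 f=7, (5,2) g=3 f=7, (6,2) g=2 f=7, (7,0) g=1 f=7, (7,2) g=1 f=7]; closed=[(5,1), (6,1), (7,1)]

step 1: expand (5,1) (f=5, h=3) → closed; open now [(4,1) g=3 f=5, (5,0) g=3 f=7, (5,2) g=3 f=7, (6,2) g=2 f=7, (7,0) g=1 f=7, (7,2) g=1 f=7]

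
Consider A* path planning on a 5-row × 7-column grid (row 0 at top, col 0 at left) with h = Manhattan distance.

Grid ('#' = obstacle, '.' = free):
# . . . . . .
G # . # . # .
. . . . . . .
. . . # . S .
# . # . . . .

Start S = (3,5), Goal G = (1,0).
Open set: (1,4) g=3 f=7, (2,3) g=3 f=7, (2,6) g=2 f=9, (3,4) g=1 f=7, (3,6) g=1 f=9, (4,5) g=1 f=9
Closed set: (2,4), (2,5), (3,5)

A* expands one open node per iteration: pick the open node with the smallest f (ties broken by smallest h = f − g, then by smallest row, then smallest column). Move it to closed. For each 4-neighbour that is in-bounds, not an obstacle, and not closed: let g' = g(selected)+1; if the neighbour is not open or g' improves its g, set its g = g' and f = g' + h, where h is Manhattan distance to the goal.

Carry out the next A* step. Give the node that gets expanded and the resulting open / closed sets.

expanded=(1,4); open=[(0,4) g=4 f=9, (2,3) g=3 f=7, (2,6) g=2 f=9, (3,4) g=1 f=7, (3,6) g=1 f=9, (4,5) g=1 f=9]; closed=[(1,4), (2,4), (2,5), (3,5)]

step 1: expand (1,4) (f=7, h=4) → closed; open now [(0,4) g=4 f=9, (2,3) g=3 f=7, (2,6) g=2 f=9, (3,4) g=1 f=7, (3,6) g=1 f=9, (4,5) g=1 f=9]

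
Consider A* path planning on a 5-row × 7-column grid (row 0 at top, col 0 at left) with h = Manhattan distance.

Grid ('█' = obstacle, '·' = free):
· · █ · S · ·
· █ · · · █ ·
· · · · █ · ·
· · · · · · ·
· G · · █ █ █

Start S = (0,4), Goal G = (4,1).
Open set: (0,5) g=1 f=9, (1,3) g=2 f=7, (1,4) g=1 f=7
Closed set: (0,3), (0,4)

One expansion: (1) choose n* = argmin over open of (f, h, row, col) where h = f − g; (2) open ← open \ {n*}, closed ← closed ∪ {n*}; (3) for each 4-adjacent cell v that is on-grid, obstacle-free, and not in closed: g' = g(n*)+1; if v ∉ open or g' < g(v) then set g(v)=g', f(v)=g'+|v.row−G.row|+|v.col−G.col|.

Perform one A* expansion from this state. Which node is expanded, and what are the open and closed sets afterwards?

expanded=(1,3); open=[(0,5) g=1 f=9, (1,2) g=3 f=7, (1,4) g=1 f=7, (2,3) g=3 f=7]; closed=[(0,3), (0,4), (1,3)]

step 1: expand (1,3) (f=7, h=5) → closed; open now [(0,5) g=1 f=9, (1,2) g=3 f=7, (1,4) g=1 f=7, (2,3) g=3 f=7]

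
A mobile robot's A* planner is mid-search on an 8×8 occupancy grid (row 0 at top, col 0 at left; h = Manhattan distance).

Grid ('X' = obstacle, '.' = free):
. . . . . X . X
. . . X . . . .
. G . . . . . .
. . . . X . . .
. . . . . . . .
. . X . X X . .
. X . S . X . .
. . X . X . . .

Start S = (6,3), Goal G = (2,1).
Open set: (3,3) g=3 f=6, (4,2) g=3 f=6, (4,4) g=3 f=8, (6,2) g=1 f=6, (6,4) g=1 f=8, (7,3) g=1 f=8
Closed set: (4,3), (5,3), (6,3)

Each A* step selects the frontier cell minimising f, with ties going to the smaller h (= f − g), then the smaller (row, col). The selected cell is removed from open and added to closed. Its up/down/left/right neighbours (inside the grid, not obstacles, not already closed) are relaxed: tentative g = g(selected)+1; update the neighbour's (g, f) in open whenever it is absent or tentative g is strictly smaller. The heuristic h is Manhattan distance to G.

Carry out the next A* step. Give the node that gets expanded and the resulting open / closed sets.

expanded=(3,3); open=[(2,3) g=4 f=6, (3,2) g=4 f=6, (4,2) g=3 f=6, (4,4) g=3 f=8, (6,2) g=1 f=6, (6,4) g=1 f=8, (7,3) g=1 f=8]; closed=[(3,3), (4,3), (5,3), (6,3)]

step 1: expand (3,3) (f=6, h=3) → closed; open now [(2,3) g=4 f=6, (3,2) g=4 f=6, (4,2) g=3 f=6, (4,4) g=3 f=8, (6,2) g=1 f=6, (6,4) g=1 f=8, (7,3) g=1 f=8]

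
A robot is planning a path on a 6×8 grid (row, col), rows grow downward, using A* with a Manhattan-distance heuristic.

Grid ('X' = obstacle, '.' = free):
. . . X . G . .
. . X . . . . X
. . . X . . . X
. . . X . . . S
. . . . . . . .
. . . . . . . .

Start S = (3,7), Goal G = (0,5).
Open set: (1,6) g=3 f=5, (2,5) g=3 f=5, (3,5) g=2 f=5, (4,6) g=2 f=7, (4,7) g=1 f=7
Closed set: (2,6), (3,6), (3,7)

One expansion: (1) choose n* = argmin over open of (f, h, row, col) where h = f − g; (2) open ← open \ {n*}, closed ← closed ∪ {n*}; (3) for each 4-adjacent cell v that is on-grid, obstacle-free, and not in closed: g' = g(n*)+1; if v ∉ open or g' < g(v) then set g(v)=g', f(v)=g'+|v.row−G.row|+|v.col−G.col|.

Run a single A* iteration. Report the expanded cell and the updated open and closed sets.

expanded=(1,6); open=[(0,6) g=4 f=5, (1,5) g=4 f=5, (2,5) g=3 f=5, (3,5) g=2 f=5, (4,6) g=2 f=7, (4,7) g=1 f=7]; closed=[(1,6), (2,6), (3,6), (3,7)]

step 1: expand (1,6) (f=5, h=2) → closed; open now [(0,6) g=4 f=5, (1,5) g=4 f=5, (2,5) g=3 f=5, (3,5) g=2 f=5, (4,6) g=2 f=7, (4,7) g=1 f=7]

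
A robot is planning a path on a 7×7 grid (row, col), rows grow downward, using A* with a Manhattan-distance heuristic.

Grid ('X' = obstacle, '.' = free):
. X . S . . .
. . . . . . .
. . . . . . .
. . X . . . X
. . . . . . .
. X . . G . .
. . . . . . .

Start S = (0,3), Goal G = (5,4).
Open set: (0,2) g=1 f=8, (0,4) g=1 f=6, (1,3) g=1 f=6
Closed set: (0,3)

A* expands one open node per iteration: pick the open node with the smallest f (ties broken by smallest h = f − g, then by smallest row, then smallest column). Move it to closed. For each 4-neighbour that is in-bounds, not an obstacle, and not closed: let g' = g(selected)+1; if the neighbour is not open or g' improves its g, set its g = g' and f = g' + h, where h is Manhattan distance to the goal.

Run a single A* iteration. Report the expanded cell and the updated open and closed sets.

step 1: expand (0,4) (f=6, h=5) → closed; open now [(0,2) g=1 f=8, (0,5) g=2 f=8, (1,3) g=1 f=6, (1,4) g=2 f=6]

expanded=(0,4); open=[(0,2) g=1 f=8, (0,5) g=2 f=8, (1,3) g=1 f=6, (1,4) g=2 f=6]; closed=[(0,3), (0,4)]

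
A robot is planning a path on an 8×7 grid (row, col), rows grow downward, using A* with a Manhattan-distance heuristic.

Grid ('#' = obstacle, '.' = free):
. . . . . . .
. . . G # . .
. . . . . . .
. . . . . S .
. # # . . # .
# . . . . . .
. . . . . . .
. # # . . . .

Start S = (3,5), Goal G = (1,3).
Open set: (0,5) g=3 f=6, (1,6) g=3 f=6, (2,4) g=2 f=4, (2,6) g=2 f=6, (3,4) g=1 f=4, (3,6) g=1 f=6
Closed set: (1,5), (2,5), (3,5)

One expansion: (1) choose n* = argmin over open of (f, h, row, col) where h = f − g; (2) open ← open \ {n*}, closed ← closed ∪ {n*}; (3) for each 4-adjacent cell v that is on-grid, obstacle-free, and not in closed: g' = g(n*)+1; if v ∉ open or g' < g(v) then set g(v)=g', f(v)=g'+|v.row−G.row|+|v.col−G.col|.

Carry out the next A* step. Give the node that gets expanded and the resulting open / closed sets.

expanded=(2,4); open=[(0,5) g=3 f=6, (1,6) g=3 f=6, (2,3) g=3 f=4, (2,6) g=2 f=6, (3,4) g=1 f=4, (3,6) g=1 f=6]; closed=[(1,5), (2,4), (2,5), (3,5)]

step 1: expand (2,4) (f=4, h=2) → closed; open now [(0,5) g=3 f=6, (1,6) g=3 f=6, (2,3) g=3 f=4, (2,6) g=2 f=6, (3,4) g=1 f=4, (3,6) g=1 f=6]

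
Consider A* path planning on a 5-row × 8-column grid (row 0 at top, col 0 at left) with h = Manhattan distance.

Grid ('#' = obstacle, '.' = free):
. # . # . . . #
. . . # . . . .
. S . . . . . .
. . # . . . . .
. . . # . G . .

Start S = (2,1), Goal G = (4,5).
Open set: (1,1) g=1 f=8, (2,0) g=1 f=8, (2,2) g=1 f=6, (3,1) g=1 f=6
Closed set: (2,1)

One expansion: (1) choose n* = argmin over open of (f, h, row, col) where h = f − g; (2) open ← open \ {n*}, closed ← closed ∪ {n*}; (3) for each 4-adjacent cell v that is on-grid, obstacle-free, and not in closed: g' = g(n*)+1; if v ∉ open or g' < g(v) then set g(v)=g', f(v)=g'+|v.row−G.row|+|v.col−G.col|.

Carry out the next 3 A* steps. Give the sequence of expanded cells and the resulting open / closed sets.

step 1: expand (2,2) (f=6, h=5) → closed; open now [(1,1) g=1 f=8, (1,2) g=2 f=8, (2,0) g=1 f=8, (2,3) g=2 f=6, (3,1) g=1 f=6]
step 2: expand (2,3) (f=6, h=4) → closed; open now [(1,1) g=1 f=8, (1,2) g=2 f=8, (2,0) g=1 f=8, (2,4) g=3 f=6, (3,1) g=1 f=6, (3,3) g=3 f=6]
step 3: expand (2,4) (f=6, h=3) → closed; open now [(1,1) g=1 f=8, (1,2) g=2 f=8, (1,4) g=4 f=8, (2,0) g=1 f=8, (2,5) g=4 f=6, (3,1) g=1 f=6, (3,3) g=3 f=6, (3,4) g=4 f=6]

order=[(2,2) → (2,3) → (2,4)]; open=[(1,1) g=1 f=8, (1,2) g=2 f=8, (1,4) g=4 f=8, (2,0) g=1 f=8, (2,5) g=4 f=6, (3,1) g=1 f=6, (3,3) g=3 f=6, (3,4) g=4 f=6]; closed=[(2,1), (2,2), (2,3), (2,4)]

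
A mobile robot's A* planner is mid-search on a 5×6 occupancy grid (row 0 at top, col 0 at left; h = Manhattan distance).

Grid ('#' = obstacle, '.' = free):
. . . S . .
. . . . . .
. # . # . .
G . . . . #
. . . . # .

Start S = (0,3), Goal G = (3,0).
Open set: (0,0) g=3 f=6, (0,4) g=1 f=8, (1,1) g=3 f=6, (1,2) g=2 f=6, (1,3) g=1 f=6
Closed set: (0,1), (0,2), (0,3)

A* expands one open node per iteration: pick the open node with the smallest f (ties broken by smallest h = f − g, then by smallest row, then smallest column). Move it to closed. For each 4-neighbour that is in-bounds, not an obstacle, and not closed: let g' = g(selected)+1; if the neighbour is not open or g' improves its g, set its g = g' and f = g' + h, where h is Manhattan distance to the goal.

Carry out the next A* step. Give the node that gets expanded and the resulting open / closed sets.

step 1: expand (0,0) (f=6, h=3) → closed; open now [(0,4) g=1 f=8, (1,0) g=4 f=6, (1,1) g=3 f=6, (1,2) g=2 f=6, (1,3) g=1 f=6]

expanded=(0,0); open=[(0,4) g=1 f=8, (1,0) g=4 f=6, (1,1) g=3 f=6, (1,2) g=2 f=6, (1,3) g=1 f=6]; closed=[(0,0), (0,1), (0,2), (0,3)]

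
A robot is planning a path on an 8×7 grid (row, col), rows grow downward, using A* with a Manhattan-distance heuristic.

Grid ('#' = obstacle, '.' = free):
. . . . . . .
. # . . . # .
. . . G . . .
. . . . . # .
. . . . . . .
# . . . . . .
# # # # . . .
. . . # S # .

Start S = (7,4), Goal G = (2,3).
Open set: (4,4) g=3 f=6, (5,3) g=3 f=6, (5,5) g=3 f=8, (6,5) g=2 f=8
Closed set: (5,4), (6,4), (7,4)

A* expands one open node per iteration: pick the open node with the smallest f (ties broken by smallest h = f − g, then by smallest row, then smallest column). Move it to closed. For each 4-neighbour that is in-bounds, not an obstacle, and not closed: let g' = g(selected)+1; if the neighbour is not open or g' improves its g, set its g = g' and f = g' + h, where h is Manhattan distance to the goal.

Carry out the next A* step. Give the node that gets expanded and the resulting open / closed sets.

step 1: expand (4,4) (f=6, h=3) → closed; open now [(3,4) g=4 f=6, (4,3) g=4 f=6, (4,5) g=4 f=8, (5,3) g=3 f=6, (5,5) g=3 f=8, (6,5) g=2 f=8]

expanded=(4,4); open=[(3,4) g=4 f=6, (4,3) g=4 f=6, (4,5) g=4 f=8, (5,3) g=3 f=6, (5,5) g=3 f=8, (6,5) g=2 f=8]; closed=[(4,4), (5,4), (6,4), (7,4)]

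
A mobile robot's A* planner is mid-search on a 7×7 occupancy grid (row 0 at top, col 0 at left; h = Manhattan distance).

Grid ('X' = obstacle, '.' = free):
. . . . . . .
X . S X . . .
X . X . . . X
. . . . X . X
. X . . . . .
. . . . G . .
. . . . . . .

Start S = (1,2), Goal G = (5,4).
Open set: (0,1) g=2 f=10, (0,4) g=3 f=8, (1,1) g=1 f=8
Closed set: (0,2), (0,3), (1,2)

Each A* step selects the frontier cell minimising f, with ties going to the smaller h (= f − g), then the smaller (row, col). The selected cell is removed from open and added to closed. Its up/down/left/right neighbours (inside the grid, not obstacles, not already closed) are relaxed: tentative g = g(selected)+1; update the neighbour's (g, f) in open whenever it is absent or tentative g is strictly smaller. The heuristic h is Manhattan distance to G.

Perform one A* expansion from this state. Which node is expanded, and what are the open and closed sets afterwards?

step 1: expand (0,4) (f=8, h=5) → closed; open now [(0,1) g=2 f=10, (0,5) g=4 f=10, (1,1) g=1 f=8, (1,4) g=4 f=8]

expanded=(0,4); open=[(0,1) g=2 f=10, (0,5) g=4 f=10, (1,1) g=1 f=8, (1,4) g=4 f=8]; closed=[(0,2), (0,3), (0,4), (1,2)]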